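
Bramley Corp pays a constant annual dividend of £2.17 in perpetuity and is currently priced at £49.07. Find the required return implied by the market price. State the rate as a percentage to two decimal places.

4.42%

P = C/r ⇒ r = C/P = £2.17/£49.07 = 0.044223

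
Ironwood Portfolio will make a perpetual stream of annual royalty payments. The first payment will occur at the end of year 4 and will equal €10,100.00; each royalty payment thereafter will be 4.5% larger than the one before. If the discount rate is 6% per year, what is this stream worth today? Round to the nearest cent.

€565343.65

Value at end of year 3: C₁ / (r − g) = €10,100.00 / (0.06 − 0.045) = €673,333.3333
Discount to today: PV = €673,333.3333 / (1 + 0.06)^3 = €673,333.3333 / 1.191016 = €565,343.65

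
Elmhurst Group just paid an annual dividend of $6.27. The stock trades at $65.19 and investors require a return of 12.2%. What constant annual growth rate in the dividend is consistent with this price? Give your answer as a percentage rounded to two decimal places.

2.36%

P = D₀(1+g)/(r−g) ⇒ P(r−g) = D₀(1+g) ⇒ g(P+D₀) = P·r − D₀
g = (P·r − D₀)/(P + D₀) = ($65.19×0.122 − $6.27) / ($65.19 + $6.27) = 0.023554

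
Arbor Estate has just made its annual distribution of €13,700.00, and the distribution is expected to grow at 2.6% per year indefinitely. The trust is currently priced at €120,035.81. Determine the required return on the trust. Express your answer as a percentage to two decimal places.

D₁ = €13,700.00 × 1.026 = €14,056.2000
P = D₁/(r − g) ⇒ r = D₁/P + g = €14,056.2000/€120,035.81 + 0.026 = 0.117100 + 0.026 = 0.143100

14.31%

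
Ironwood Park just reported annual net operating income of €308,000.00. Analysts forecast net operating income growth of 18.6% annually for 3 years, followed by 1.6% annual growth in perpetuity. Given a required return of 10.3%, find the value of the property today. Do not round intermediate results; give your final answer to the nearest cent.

D_1 = 365288.00000
D_2 = 433231.56800
D_3 = 513812.63965
Terminal value at year 3: TV = D_3×(1+g_2)/(r−g_2) = 522033.64188/0.087 = 6000386.68830
P_0 = D_1/(1+r)^1 + D_2/(1+r)^2 + D_3/(1+r)^3 + TV/(1+r)^3
    = 331176.79057 + 356097.61887 + 382893.72256 + 4471494.50714 = 5541662.63914

€5541662.64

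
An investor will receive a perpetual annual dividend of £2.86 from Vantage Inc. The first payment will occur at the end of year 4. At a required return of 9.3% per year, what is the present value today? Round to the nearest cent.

£23.55

Value at end of year 3: C / r = £2.86 / 0.093 = £30.7527
Discount to today: PV = £30.7527 / (1 + 0.093)^3 = £30.7527 / 1.305751 = £23.55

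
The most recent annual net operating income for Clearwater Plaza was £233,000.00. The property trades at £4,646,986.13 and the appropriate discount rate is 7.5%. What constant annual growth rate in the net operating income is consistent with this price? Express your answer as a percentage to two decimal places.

2.37%

P = D₀(1+g)/(r−g) ⇒ P(r−g) = D₀(1+g) ⇒ g(P+D₀) = P·r − D₀
g = (P·r − D₀)/(P + D₀) = (£4,646,986.13×0.075 − £233,000.00) / (£4,646,986.13 + £233,000.00) = 0.023673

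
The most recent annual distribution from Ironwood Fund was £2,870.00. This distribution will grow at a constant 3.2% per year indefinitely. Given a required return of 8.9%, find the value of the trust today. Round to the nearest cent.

D₁ = D₀ × (1 + g) = £2,870.00 × 1.032 = £2,961.8400
Growing perpetuity: P = D₁ / (r − g) = £2,961.8400 / (0.089 − 0.032) = £51,962.11

£51962.11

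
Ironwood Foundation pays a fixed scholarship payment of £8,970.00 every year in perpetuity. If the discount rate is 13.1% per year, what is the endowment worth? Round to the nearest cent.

Level perpetuity: PV = C / r = £8,970.00 / 0.131 = £68,473.28

£68473.28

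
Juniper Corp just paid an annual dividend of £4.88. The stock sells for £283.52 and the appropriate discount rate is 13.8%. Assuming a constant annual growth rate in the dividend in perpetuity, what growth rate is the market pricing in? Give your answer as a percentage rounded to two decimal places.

11.87%

P = D₀(1+g)/(r−g) ⇒ P(r−g) = D₀(1+g) ⇒ g(P+D₀) = P·r − D₀
g = (P·r − D₀)/(P + D₀) = (£283.52×0.138 − £4.88) / (£283.52 + £4.88) = 0.118744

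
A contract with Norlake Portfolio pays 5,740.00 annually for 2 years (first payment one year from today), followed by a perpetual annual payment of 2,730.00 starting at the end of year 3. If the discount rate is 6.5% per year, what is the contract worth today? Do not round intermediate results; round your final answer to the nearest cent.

PV of 2-year annuity: 5,740.00 × [1 − (1+0.065)^−2] / 0.065 = 10450.39564
Perpetuity value at year 2: 2,730.00 / 0.065 = 42000.00000
PV of perpetuity: 42000.00000 / (1+0.065)^2 = 37029.68988
Total PV = 10450.39564 + 37029.68988 = 47480.08552

47480.09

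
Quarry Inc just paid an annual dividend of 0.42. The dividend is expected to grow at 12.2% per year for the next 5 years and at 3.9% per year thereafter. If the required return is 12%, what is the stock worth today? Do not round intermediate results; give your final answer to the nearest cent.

D_1 = 0.47124
D_2 = 0.52873
D_3 = 0.59324
D_4 = 0.66561
D_5 = 0.74682
Terminal value at year 5: TV = D_5×(1+g_2)/(r−g_2) = 0.77594/0.081 = 9.57953
P_0 = D_1/(1+r)^1 + D_2/(1+r)^2 + D_3/(1+r)^3 + D_4/(1+r)^4 + D_5/(1+r)^5 + TV/(1+r)^5
    = 0.42075 + 0.42150 + 0.42225 + 0.42301 + 0.42376 + 5.43568 = 7.54696

7.55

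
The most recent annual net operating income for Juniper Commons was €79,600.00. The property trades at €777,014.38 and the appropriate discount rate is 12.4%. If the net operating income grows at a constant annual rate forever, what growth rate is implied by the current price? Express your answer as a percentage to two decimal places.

P = D₀(1+g)/(r−g) ⇒ P(r−g) = D₀(1+g) ⇒ g(P+D₀) = P·r − D₀
g = (P·r − D₀)/(P + D₀) = (€777,014.38×0.124 − €79,600.00) / (€777,014.38 + €79,600.00) = 0.019553

1.96%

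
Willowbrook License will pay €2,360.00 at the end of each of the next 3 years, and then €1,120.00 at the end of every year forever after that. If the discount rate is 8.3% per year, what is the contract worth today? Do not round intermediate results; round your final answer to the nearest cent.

€16672.36

PV of 3-year annuity: €2,360.00 × [1 − (1+0.083)^−3] / 0.083 = 6049.17604
Perpetuity value at year 3: €1,120.00 / 0.083 = 13493.97590
PV of perpetuity: 13493.97590 / (1+0.083)^3 = 10623.18049
Total PV = 6049.17604 + 10623.18049 = 16672.35654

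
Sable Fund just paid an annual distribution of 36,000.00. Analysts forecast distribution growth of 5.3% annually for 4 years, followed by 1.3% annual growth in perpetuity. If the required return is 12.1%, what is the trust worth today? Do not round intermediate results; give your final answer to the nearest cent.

D_1 = 37908.00000
D_2 = 39917.12400
D_3 = 42032.73157
D_4 = 44260.46635
Terminal value at year 4: TV = D_4×(1+g_2)/(r−g_2) = 44835.85241/0.108 = 415146.78155
P_0 = D_1/(1+r)^1 + D_2/(1+r)^2 + D_3/(1+r)^3 + D_4/(1+r)^4 + TV/(1+r)^4
    = 33816.23550 + 31764.93844 + 29838.07330 + 28028.09205 + 262893.12265 = 386340.46194

386340.46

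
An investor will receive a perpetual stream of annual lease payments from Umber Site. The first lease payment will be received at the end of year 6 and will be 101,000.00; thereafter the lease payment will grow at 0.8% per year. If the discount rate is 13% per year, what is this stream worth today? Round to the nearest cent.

449334.05

Value at end of year 5: C₁ / (r − g) = 101,000.00 / (0.13 − 0.008) = 827,868.8525
Discount to today: PV = 827,868.8525 / (1 + 0.13)^5 = 827,868.8525 / 1.842435 = 449,334.05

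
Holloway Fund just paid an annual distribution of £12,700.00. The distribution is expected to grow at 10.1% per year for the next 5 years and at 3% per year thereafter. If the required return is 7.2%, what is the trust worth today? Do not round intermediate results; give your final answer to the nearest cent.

£424764.73

D_1 = 13982.70000
D_2 = 15394.95270
D_3 = 16949.84292
D_4 = 18661.77706
D_5 = 20546.61654
Terminal value at year 5: TV = D_5×(1+g_2)/(r−g_2) = 21163.01504/0.042 = 503881.31040
P_0 = D_1/(1+r)^1 + D_2/(1+r)^2 + D_3/(1+r)^3 + D_4/(1+r)^4 + D_5/(1+r)^5 + TV/(1+r)^5
    = 13043.56343 + 13396.42103 + 13758.82421 + 14131.03120 + 14513.30724 + 355921.58220 = 424764.72930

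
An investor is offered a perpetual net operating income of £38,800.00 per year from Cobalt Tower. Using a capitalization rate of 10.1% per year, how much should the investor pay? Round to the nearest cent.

Level perpetuity: PV = C / r = £38,800.00 / 0.101 = £384,158.42

£384158.42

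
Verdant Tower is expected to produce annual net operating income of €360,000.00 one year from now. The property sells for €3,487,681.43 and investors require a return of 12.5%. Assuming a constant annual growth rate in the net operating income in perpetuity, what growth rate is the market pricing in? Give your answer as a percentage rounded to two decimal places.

P = D₁/(r−g) ⇒ g = r − D₁/P = 0.125 − €360,000.00/€3,487,681.43 = 0.021780

2.18%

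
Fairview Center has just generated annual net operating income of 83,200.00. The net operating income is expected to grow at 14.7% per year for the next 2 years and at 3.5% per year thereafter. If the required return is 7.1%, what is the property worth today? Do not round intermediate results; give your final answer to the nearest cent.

D_1 = 95430.40000
D_2 = 109458.66880
Terminal value at year 2: TV = D_2×(1+g_2)/(r−g_2) = 113289.72221/0.036 = 3146936.72800
P_0 = D_1/(1+r)^1 + D_2/(1+r)^2 + TV/(1+r)^2
    = 89104.01494 + 95426.98892 + 2743525.93151 = 2928056.93537

2928056.94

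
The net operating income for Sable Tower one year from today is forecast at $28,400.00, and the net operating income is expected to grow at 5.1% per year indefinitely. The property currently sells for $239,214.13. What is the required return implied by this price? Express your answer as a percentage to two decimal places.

16.97%

P = D₁/(r − g) ⇒ r = D₁/P + g = $28,400.0000/$239,214.13 + 0.051 = 0.118722 + 0.051 = 0.169722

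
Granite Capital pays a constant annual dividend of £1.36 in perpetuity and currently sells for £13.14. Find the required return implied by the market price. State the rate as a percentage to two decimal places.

10.35%

P = C/r ⇒ r = C/P = £1.36/£13.14 = 0.103501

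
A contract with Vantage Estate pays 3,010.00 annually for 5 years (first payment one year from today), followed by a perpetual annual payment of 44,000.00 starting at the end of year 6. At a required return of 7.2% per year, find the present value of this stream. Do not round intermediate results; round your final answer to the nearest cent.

443940.20

PV of 5-year annuity: 3,010.00 × [1 − (1+0.072)^−5] / 0.072 = 12275.78501
Perpetuity value at year 5: 44,000.00 / 0.072 = 611111.11111
PV of perpetuity: 611111.11111 / (1+0.072)^5 = 431664.41992
Total PV = 12275.78501 + 431664.41992 = 443940.20493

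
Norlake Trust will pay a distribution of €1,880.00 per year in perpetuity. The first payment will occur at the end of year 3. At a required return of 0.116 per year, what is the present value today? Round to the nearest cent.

Value at end of year 2: C / r = €1,880.00 / 0.116 = €16,206.8966
Discount to today: PV = €16,206.8966 / (1 + 0.116)^2 = €16,206.8966 / 1.245456 = €13,012.82

€13012.82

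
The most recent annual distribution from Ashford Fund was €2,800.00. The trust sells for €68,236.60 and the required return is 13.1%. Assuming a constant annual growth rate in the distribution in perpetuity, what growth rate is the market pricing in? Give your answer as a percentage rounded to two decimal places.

P = D₀(1+g)/(r−g) ⇒ P(r−g) = D₀(1+g) ⇒ g(P+D₀) = P·r − D₀
g = (P·r − D₀)/(P + D₀) = (€68,236.60×0.131 − €2,800.00) / (€68,236.60 + €2,800.00) = 0.086420

8.64%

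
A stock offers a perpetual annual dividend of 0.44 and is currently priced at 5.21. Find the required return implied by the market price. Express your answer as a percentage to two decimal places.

8.45%

P = C/r ⇒ r = C/P = 0.44/5.21 = 0.084453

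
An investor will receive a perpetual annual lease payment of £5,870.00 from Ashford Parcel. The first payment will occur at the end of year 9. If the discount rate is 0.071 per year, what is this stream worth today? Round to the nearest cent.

Value at end of year 8: C / r = £5,870.00 / 0.071 = £82,676.0563
Discount to today: PV = £82,676.0563 / (1 + 0.071)^8 = £82,676.0563 / 1.731075 = £47,759.96

£47759.96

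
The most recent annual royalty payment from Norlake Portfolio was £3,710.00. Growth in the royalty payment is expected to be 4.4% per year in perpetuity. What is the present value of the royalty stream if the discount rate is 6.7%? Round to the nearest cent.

D₁ = D₀ × (1 + g) = £3,710.00 × 1.044 = £3,873.2400
Growing perpetuity: P = D₁ / (r − g) = £3,873.2400 / (0.067 − 0.044) = £168,401.74

£168401.74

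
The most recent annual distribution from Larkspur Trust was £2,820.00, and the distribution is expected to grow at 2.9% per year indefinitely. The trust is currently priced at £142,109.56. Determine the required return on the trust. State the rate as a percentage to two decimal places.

4.94%

D₁ = £2,820.00 × 1.029 = £2,901.7800
P = D₁/(r − g) ⇒ r = D₁/P + g = £2,901.7800/£142,109.56 + 0.029 = 0.020419 + 0.029 = 0.049419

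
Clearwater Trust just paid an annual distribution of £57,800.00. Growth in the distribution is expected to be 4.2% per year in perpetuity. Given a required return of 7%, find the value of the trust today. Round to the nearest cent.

D₁ = D₀ × (1 + g) = £57,800.00 × 1.042 = £60,227.6000
Growing perpetuity: P = D₁ / (r − g) = £60,227.6000 / (0.07 − 0.042) = £2,150,985.71

£2150985.71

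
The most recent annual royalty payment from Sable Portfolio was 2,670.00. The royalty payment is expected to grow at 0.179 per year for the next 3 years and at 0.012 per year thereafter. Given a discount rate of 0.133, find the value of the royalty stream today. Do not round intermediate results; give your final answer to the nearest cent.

D_1 = 3147.93000
D_2 = 3711.40947
D_3 = 4375.75177
Terminal value at year 3: TV = D_3×(1+g_2)/(r−g_2) = 4428.26079/0.121 = 36597.19658
P_0 = D_1/(1+r)^1 + D_2/(1+r)^2 + D_3/(1+r)^3 + TV/(1+r)^3
    = 2778.40247 + 2891.20610 + 3008.58958 + 25162.74922 = 33840.94737

33840.95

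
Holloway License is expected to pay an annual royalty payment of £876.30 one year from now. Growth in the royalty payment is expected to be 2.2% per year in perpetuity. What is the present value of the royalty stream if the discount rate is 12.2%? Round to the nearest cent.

£8763.00

Growing perpetuity: P = D₁ / (r − g) = £876.3000 / (0.122 − 0.022) = £8,763.00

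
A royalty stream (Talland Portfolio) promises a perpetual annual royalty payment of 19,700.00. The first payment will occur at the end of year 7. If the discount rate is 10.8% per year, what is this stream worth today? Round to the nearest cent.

98583.43

Value at end of year 6: C / r = 19,700.00 / 0.108 = 182,407.4074
Discount to today: PV = 182,407.4074 / (1 + 0.108)^6 = 182,407.4074 / 1.850285 = 98,583.43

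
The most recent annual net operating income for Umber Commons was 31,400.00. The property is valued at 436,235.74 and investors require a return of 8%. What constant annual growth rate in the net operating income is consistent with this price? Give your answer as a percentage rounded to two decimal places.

P = D₀(1+g)/(r−g) ⇒ P(r−g) = D₀(1+g) ⇒ g(P+D₀) = P·r − D₀
g = (P·r − D₀)/(P + D₀) = (436,235.74×0.08 − 31,400.00) / (436,235.74 + 31,400.00) = 0.007482

0.75%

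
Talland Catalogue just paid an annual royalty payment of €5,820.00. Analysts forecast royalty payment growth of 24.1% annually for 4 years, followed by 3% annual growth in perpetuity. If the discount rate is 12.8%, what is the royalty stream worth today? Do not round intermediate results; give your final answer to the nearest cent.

€119340.08

D_1 = 7222.62000
D_2 = 8963.27142
D_3 = 11123.41983
D_4 = 13804.16401
Terminal value at year 4: TV = D_4×(1+g_2)/(r−g_2) = 14218.28893/0.098 = 145084.58094
P_0 = D_1/(1+r)^1 + D_2/(1+r)^2 + D_3/(1+r)^3 + D_4/(1+r)^4 + TV/(1+r)^4
    = 6403.03191 + 7044.47040 + 7750.16645 + 8526.55724 + 89615.85674 = 119340.08275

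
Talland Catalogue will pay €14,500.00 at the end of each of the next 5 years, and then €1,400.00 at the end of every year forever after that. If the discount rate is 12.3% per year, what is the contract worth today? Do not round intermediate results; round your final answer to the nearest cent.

PV of 5-year annuity: €14,500.00 × [1 − (1+0.123)^−5] / 0.123 = 51883.11294
Perpetuity value at year 5: €1,400.00 / 0.123 = 11382.11382
PV of perpetuity: 11382.11382 / (1+0.123)^5 = 6372.70981
Total PV = 51883.11294 + 6372.70981 = 58255.82276

€58255.82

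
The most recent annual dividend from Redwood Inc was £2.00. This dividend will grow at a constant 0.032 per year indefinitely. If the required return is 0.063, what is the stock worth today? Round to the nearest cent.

£66.58

D₁ = D₀ × (1 + g) = £2.00 × 1.032 = £2.0640
Growing perpetuity: P = D₁ / (r − g) = £2.0640 / (0.063 − 0.032) = £66.58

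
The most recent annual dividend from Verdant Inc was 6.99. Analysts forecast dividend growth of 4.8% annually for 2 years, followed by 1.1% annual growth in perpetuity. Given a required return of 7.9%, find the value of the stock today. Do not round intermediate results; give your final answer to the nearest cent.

111.42

D_1 = 7.32552
D_2 = 7.67714
Terminal value at year 2: TV = D_2×(1+g_2)/(r−g_2) = 7.76159/0.068 = 114.14108
P_0 = D_1/(1+r)^1 + D_2/(1+r)^2 + TV/(1+r)^2
    = 6.78918 + 6.59412 + 98.03905 = 111.42235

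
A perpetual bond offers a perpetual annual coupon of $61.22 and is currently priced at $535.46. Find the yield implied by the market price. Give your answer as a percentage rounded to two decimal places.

P = C/r ⇒ r = C/P = $61.22/$535.46 = 0.114332

11.43%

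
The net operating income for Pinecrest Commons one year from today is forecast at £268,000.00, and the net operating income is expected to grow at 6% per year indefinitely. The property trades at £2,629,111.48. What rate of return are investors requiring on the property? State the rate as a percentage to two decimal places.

P = D₁/(r − g) ⇒ r = D₁/P + g = £268,000.0000/£2,629,111.48 + 0.06 = 0.101936 + 0.06 = 0.161936

16.19%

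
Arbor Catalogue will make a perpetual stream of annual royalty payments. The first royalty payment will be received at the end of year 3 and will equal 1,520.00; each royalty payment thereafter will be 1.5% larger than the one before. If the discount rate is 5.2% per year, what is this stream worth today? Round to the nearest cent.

Value at end of year 2: C₁ / (r − g) = 1,520.00 / (0.052 − 0.015) = 41,081.0811
Discount to today: PV = 41,081.0811 / (1 + 0.052)^2 = 41,081.0811 / 1.106704 = 37,120.21

37120.21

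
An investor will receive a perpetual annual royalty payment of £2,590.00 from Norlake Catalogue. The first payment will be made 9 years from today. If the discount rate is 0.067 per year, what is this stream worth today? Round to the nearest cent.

Value at end of year 8: C / r = £2,590.00 / 0.067 = £38,656.7164
Discount to today: PV = £38,656.7164 / (1 + 0.067)^8 = £38,656.7164 / 1.680023 = £23,009.63

£23009.63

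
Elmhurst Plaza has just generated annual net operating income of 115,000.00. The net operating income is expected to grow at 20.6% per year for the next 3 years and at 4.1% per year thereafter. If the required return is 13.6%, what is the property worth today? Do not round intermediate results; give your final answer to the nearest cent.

1897050.00

D_1 = 138690.00000
D_2 = 167260.14000
D_3 = 201715.72884
Terminal value at year 3: TV = D_3×(1+g_2)/(r−g_2) = 209986.07372/0.095 = 2210379.72339
P_0 = D_1/(1+r)^1 + D_2/(1+r)^2 + D_3/(1+r)^3 + TV/(1+r)^3
    = 122086.26761 + 129609.18902 + 137595.67074 + 1507758.87625 = 1897050.00362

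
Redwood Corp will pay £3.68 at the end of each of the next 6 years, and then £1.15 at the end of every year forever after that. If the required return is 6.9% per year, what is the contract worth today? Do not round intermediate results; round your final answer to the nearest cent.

£28.76

PV of 6-year annuity: £3.68 × [1 − (1+0.069)^−6] / 0.069 = 17.59515
Perpetuity value at year 6: £1.15 / 0.069 = 16.66667
PV of perpetuity: 16.66667 / (1+0.069)^6 = 11.16818
Total PV = 17.59515 + 11.16818 = 28.76333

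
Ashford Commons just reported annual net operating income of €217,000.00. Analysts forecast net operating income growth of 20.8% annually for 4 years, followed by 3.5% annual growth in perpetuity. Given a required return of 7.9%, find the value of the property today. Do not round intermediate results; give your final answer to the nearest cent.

€9179518.84

D_1 = 262136.00000
D_2 = 316660.28800
D_3 = 382525.62790
D_4 = 462090.95851
Terminal value at year 4: TV = D_4×(1+g_2)/(r−g_2) = 478264.14206/0.044 = 10869639.59218
P_0 = D_1/(1+r)^1 + D_2/(1+r)^2 + D_3/(1+r)^3 + D_4/(1+r)^4 + TV/(1+r)^4
    = 242943.46617 + 271988.60717 + 304506.24417 + 340911.53194 + 8019168.98987 = 9179518.83932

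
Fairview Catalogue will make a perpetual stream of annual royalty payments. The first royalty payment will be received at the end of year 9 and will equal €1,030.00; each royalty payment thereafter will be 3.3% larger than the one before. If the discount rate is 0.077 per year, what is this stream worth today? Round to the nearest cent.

€12931.80

Value at end of year 8: C₁ / (r − g) = €1,030.00 / (0.077 − 0.033) = €23,409.0909
Discount to today: PV = €23,409.0909 / (1 + 0.077)^8 = €23,409.0909 / 1.810196 = €12,931.80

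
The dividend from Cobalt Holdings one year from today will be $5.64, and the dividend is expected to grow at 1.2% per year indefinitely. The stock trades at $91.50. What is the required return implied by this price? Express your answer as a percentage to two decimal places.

P = D₁/(r − g) ⇒ r = D₁/P + g = $5.6400/$91.50 + 0.012 = 0.061639 + 0.012 = 0.073639

7.36%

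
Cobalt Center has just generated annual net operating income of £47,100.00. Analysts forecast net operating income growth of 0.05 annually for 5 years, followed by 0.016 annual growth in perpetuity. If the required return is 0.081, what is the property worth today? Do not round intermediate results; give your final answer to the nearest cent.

£852528.40

D_1 = 49455.00000
D_2 = 51927.75000
D_3 = 54524.13750
D_4 = 57250.34438
D_5 = 60112.86159
Terminal value at year 5: TV = D_5×(1+g_2)/(r−g_2) = 61074.66738/0.065 = 939610.26737
P_0 = D_1/(1+r)^1 + D_2/(1+r)^2 + D_3/(1+r)^3 + D_4/(1+r)^4 + D_5/(1+r)^5 + TV/(1+r)^5
    = 45749.30620 + 44437.34645 + 43163.00996 + 41925.21782 + 40722.92202 + 636530.59655 = 852528.39899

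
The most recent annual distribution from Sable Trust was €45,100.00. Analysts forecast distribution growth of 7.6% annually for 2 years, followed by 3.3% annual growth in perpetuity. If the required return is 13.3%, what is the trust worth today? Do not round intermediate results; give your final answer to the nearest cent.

€503693.36

D_1 = 48527.60000
D_2 = 52215.69760
Terminal value at year 2: TV = D_2×(1+g_2)/(r−g_2) = 53938.81562/0.1 = 539388.15621
P_0 = D_1/(1+r)^1 + D_2/(1+r)^2 + TV/(1+r)^2
    = 42831.06796 + 40676.28343 + 420186.00783 = 503693.35922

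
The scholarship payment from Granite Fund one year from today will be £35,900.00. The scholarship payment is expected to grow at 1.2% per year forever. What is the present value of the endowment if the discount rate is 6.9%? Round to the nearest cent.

Growing perpetuity: P = D₁ / (r − g) = £35,900.0000 / (0.069 − 0.012) = £629,824.56

£629824.56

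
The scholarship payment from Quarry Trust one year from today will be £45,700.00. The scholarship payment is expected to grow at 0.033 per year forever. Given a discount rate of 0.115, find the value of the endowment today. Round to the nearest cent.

£557317.07

Growing perpetuity: P = D₁ / (r − g) = £45,700.0000 / (0.115 − 0.033) = £557,317.07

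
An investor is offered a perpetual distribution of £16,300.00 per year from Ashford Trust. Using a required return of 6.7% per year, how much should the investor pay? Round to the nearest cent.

£243283.58

Level perpetuity: PV = C / r = £16,300.00 / 0.067 = £243,283.58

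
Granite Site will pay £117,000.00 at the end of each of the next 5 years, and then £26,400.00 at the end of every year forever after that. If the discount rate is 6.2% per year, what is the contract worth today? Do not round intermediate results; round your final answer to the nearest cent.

£805379.10

PV of 5-year annuity: £117,000.00 × [1 − (1+0.062)^−5] / 0.062 = 490176.60295
Perpetuity value at year 5: £26,400.00 / 0.062 = 425806.45161
PV of perpetuity: 425806.45161 / (1+0.062)^5 = 315202.50018
Total PV = 490176.60295 + 315202.50018 = 805379.10313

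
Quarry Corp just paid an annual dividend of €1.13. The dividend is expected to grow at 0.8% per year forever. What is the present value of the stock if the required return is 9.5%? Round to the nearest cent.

D₁ = D₀ × (1 + g) = €1.13 × 1.008 = €1.1390
Growing perpetuity: P = D₁ / (r − g) = €1.1390 / (0.095 − 0.008) = €13.09

€13.09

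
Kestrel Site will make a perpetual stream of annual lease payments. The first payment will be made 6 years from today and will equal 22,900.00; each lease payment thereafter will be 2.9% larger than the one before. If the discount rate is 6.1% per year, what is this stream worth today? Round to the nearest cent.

532241.32

Value at end of year 5: C₁ / (r − g) = 22,900.00 / (0.061 − 0.029) = 715,625.0000
Discount to today: PV = 715,625.0000 / (1 + 0.061)^5 = 715,625.0000 / 1.344550 = 532,241.32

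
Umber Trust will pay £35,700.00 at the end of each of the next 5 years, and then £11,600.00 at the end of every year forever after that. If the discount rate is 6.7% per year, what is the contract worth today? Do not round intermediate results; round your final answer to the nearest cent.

£272747.92

PV of 5-year annuity: £35,700.00 × [1 − (1+0.067)^−5] / 0.067 = 147560.38871
Perpetuity value at year 5: £11,600.00 / 0.067 = 173134.32836
PV of perpetuity: 173134.32836 / (1+0.067)^5 = 125187.53539
Total PV = 147560.38871 + 125187.53539 = 272747.92410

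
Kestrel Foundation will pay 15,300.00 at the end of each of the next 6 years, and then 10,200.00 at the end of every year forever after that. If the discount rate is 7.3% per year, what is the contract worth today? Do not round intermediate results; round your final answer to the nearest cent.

163811.87

PV of 6-year annuity: 15,300.00 × [1 − (1+0.073)^−6] / 0.073 = 72257.51730
Perpetuity value at year 6: 10,200.00 / 0.073 = 139726.02740
PV of perpetuity: 139726.02740 / (1+0.073)^6 = 91554.34920
Total PV = 72257.51730 + 91554.34920 = 163811.86650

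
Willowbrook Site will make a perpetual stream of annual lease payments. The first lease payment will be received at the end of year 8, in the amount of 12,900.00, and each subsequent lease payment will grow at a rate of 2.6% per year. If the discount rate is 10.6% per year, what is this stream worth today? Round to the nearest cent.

Value at end of year 7: C₁ / (r − g) = 12,900.00 / (0.106 − 0.026) = 161,250.0000
Discount to today: PV = 161,250.0000 / (1 + 0.106)^7 = 161,250.0000 / 2.024351 = 79,655.15

79655.15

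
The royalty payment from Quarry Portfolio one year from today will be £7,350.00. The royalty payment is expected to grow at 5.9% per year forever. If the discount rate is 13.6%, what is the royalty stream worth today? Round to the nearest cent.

£95454.55

Growing perpetuity: P = D₁ / (r − g) = £7,350.0000 / (0.136 − 0.059) = £95,454.55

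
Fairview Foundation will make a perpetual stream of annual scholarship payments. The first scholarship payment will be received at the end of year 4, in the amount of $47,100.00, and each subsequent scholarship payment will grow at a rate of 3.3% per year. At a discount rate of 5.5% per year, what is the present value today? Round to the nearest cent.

$1823227.44

Value at end of year 3: C₁ / (r − g) = $47,100.00 / (0.055 − 0.033) = $2,140,909.0909
Discount to today: PV = $2,140,909.0909 / (1 + 0.055)^3 = $2,140,909.0909 / 1.174241 = $1,823,227.44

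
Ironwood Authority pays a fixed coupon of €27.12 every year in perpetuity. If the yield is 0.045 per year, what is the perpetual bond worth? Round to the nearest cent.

Level perpetuity: PV = C / r = €27.12 / 0.045 = €602.67

€602.67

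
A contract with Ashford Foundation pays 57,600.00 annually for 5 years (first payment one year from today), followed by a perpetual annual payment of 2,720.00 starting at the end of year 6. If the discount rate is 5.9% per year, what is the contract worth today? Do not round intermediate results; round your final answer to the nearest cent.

277906.47

PV of 5-year annuity: 57,600.00 × [1 − (1+0.059)^−5] / 0.059 = 243293.63950
Perpetuity value at year 5: 2,720.00 / 0.059 = 46101.69492
PV of perpetuity: 46101.69492 / (1+0.059)^5 = 34612.82861
Total PV = 243293.63950 + 34612.82861 = 277906.46811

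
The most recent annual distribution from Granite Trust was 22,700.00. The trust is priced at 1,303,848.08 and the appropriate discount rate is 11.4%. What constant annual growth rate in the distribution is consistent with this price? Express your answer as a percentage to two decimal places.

P = D₀(1+g)/(r−g) ⇒ P(r−g) = D₀(1+g) ⇒ g(P+D₀) = P·r − D₀
g = (P·r − D₀)/(P + D₀) = (1,303,848.08×0.114 − 22,700.00) / (1,303,848.08 + 22,700.00) = 0.094937

9.49%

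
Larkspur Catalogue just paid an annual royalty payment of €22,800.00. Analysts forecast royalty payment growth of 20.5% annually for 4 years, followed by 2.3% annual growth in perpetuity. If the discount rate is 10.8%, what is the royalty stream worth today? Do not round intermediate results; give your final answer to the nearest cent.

€496852.47

D_1 = 27474.00000
D_2 = 33106.17000
D_3 = 39892.93485
D_4 = 48070.98649
Terminal value at year 4: TV = D_4×(1+g_2)/(r−g_2) = 49176.61918/0.085 = 578548.46098
P_0 = D_1/(1+r)^1 + D_2/(1+r)^2 + D_3/(1+r)^3 + D_4/(1+r)^4 + TV/(1+r)^4
    = 24796.02888 + 26966.80036 + 29327.61231 + 31895.10183 + 383866.93147 = 496852.47485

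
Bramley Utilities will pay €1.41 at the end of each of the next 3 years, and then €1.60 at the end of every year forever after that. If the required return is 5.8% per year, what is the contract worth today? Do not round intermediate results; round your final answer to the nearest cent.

€27.08

PV of 3-year annuity: €1.41 × [1 − (1+0.058)^−3] / 0.058 = 3.78294
Perpetuity value at year 3: €1.60 / 0.058 = 27.58621
PV of perpetuity: 27.58621 / (1+0.058)^3 = 23.29351
Total PV = 3.78294 + 23.29351 = 27.07645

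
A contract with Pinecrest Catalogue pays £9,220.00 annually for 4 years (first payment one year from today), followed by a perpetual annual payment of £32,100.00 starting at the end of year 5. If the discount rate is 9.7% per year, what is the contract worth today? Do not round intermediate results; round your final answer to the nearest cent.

£257927.80

PV of 4-year annuity: £9,220.00 × [1 − (1+0.097)^−4] / 0.097 = 29416.97153
Perpetuity value at year 4: £32,100.00 / 0.097 = 330927.83505
PV of perpetuity: 330927.83505 / (1+0.097)^4 = 228510.83004
Total PV = 29416.97153 + 228510.83004 = 257927.80157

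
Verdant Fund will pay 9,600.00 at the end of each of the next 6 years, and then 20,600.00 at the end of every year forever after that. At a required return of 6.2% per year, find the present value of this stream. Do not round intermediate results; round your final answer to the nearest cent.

PV of 6-year annuity: 9,600.00 × [1 − (1+0.062)^−6] / 0.062 = 46911.12872
Perpetuity value at year 6: 20,600.00 / 0.062 = 332258.06452
PV of perpetuity: 332258.06452 / (1+0.062)^6 = 231594.60080
Total PV = 46911.12872 + 231594.60080 = 278505.72952

278505.73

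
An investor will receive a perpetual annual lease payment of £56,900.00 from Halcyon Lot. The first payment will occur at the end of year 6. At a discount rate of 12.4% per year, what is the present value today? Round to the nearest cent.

£255775.55

Value at end of year 5: C / r = £56,900.00 / 0.124 = £458,870.9677
Discount to today: PV = £458,870.9677 / (1 + 0.124)^5 = £458,870.9677 / 1.794038 = £255,775.55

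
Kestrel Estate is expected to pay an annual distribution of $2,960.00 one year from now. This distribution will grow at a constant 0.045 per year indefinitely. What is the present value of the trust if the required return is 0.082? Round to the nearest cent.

Growing perpetuity: P = D₁ / (r − g) = $2,960.0000 / (0.082 − 0.045) = $80,000.00

$80000.00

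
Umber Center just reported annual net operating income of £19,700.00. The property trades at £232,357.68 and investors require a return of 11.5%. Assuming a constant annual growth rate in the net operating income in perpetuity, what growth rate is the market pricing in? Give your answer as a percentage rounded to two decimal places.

P = D₀(1+g)/(r−g) ⇒ P(r−g) = D₀(1+g) ⇒ g(P+D₀) = P·r − D₀
g = (P·r − D₀)/(P + D₀) = (£232,357.68×0.115 − £19,700.00) / (£232,357.68 + £19,700.00) = 0.027855

2.79%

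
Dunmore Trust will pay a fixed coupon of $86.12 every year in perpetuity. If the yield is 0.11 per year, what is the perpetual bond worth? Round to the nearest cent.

$782.91

Level perpetuity: PV = C / r = $86.12 / 0.11 = $782.91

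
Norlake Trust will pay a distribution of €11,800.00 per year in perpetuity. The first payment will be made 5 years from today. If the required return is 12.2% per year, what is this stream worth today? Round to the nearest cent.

Value at end of year 4: C / r = €11,800.00 / 0.122 = €96,721.3115
Discount to today: PV = €96,721.3115 / (1 + 0.122)^4 = €96,721.3115 / 1.584789 = €61,031.04

€61031.04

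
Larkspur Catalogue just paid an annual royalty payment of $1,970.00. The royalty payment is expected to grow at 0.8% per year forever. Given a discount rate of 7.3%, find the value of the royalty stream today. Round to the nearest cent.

D₁ = D₀ × (1 + g) = $1,970.00 × 1.008 = $1,985.7600
Growing perpetuity: P = D₁ / (r − g) = $1,985.7600 / (0.073 − 0.008) = $30,550.15

$30550.15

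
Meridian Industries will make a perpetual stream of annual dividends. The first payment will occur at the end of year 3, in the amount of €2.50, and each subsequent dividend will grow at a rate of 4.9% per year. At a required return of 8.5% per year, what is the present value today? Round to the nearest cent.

€58.99

Value at end of year 2: C₁ / (r − g) = €2.50 / (0.085 − 0.049) = €69.4444
Discount to today: PV = €69.4444 / (1 + 0.085)^2 = €69.4444 / 1.177225 = €58.99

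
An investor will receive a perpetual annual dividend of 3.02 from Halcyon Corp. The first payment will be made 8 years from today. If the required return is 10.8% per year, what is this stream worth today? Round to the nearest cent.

13.64

Value at end of year 7: C / r = 3.02 / 0.108 = 27.9630
Discount to today: PV = 27.9630 / (1 + 0.108)^7 = 27.9630 / 2.050115 = 13.64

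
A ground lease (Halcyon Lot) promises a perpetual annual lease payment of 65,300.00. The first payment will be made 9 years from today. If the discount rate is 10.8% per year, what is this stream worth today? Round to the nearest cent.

266177.50

Value at end of year 8: C / r = 65,300.00 / 0.108 = 604,629.6296
Discount to today: PV = 604,629.6296 / (1 + 0.108)^8 = 604,629.6296 / 2.271528 = 266,177.50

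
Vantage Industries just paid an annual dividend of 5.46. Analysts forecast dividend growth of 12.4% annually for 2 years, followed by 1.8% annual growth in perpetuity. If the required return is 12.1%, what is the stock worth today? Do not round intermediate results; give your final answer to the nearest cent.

D_1 = 6.13704
D_2 = 6.89803
Terminal value at year 2: TV = D_2×(1+g_2)/(r−g_2) = 7.02220/0.103 = 68.17668
P_0 = D_1/(1+r)^1 + D_2/(1+r)^2 + TV/(1+r)^2
    = 5.47461 + 5.48926 + 54.25310 = 65.21698

65.22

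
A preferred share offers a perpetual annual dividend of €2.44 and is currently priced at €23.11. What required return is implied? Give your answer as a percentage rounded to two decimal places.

10.56%

P = C/r ⇒ r = C/P = €2.44/€23.11 = 0.105582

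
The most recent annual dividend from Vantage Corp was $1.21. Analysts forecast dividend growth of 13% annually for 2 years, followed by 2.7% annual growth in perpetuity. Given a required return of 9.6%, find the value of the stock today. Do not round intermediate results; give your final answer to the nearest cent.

D_1 = 1.36730
D_2 = 1.54505
Terminal value at year 2: TV = D_2×(1+g_2)/(r−g_2) = 1.58677/0.069 = 22.99660
P_0 = D_1/(1+r)^1 + D_2/(1+r)^2 + TV/(1+r)^2
    = 1.24754 + 1.28624 + 19.14443 = 21.67821

$21.68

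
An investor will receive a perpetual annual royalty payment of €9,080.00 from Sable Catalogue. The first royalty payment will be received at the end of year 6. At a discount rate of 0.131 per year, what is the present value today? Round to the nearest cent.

€37454.29

Value at end of year 5: C / r = €9,080.00 / 0.131 = €69,312.9771
Discount to today: PV = €69,312.9771 / (1 + 0.131)^5 = €69,312.9771 / 1.850602 = €37,454.29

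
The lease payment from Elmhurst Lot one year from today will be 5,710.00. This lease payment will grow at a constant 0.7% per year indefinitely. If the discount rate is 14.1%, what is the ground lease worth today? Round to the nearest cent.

42611.94

Growing perpetuity: P = D₁ / (r − g) = 5,710.0000 / (0.141 − 0.007) = 42,611.94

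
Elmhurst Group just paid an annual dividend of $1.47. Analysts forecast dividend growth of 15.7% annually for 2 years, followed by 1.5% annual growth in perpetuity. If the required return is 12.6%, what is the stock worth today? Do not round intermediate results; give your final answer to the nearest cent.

D_1 = 1.70079
D_2 = 1.96781
Terminal value at year 2: TV = D_2×(1+g_2)/(r−g_2) = 1.99733/0.111 = 17.99398
P_0 = D_1/(1+r)^1 + D_2/(1+r)^2 + TV/(1+r)^2
    = 1.51047 + 1.55206 + 14.19222 = 17.25475

$17.25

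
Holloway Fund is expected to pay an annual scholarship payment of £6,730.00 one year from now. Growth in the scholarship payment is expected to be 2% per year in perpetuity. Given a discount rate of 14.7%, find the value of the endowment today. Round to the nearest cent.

Growing perpetuity: P = D₁ / (r − g) = £6,730.0000 / (0.147 − 0.02) = £52,992.13

£52992.13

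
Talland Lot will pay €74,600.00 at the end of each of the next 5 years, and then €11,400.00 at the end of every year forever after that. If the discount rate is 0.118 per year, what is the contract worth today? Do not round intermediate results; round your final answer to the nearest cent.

€325565.33

PV of 5-year annuity: €74,600.00 × [1 − (1+0.118)^−5] / 0.118 = 270254.03869
Perpetuity value at year 5: €11,400.00 / 0.118 = 96610.16949
PV of perpetuity: 96610.16949 / (1+0.118)^5 = 55311.29495
Total PV = 270254.03869 + 55311.29495 = 325565.33364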